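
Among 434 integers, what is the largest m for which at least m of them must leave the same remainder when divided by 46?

10

The 434 integers fall into 46 residue classes modulo 46.
If each of the 46 residue classes modulo 46 held at most 9, the total would be at most 46 × 9 = 414 < 434, a contradiction.
So at least one holds ⌈434/46⌉ = 10.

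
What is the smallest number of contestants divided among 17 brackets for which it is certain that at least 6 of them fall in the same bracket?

There are 17 brackets acting as pigeonholes.
With 17 × 5 = 85 contestants we could place exactly 5 in each, with no class reaching 6.
One more forces some class to hold 6, so 85 + 1 = 86.

86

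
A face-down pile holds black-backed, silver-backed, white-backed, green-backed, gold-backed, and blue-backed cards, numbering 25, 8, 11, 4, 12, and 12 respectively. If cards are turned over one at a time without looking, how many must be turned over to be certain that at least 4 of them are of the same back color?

The worst case takes 3 cards of each back color without reaching 4 of any: 6 × 3 = 18.
The next card must bring some back color to 4, so 18 + 1 = 19.

19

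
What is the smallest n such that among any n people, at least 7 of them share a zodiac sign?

73

There are 12 zodiac signs acting as pigeonholes.
With 12 × 6 = 72 people we could place exactly 6 in each, with no class reaching 7.
One more forces some class to hold 7, so 72 + 1 = 73.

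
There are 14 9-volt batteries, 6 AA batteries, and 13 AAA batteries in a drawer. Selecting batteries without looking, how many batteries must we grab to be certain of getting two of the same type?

The worst case takes 1 battery of each type without reaching 2 of any: 3 × 1 = 3.
The next battery must bring some type to 2, so 3 + 1 = 4.

4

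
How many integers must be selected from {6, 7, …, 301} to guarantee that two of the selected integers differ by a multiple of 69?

70

Group the integers by remainder mod 69; there are 69 residue classes, each nonempty in this range.
Choosing one from each class (69 integers) avoids any shared remainder.
One more choice must repeat a class, so two differ by a multiple of 69. Hence 69 + 1 = 70.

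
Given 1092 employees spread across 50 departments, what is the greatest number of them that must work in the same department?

22

The 1092 employees fall into 50 departments.
If each of the 50 departments held at most 21, the total would be at most 50 × 21 = 1050 < 1092, a contradiction.
So at least one holds ⌈1092/50⌉ = 22.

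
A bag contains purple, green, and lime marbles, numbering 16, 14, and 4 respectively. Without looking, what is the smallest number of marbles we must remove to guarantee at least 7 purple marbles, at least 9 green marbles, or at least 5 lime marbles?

The worst case stops just short of every target: 6 purple, 8 green, 4 lime — 6 + 8 + 4 = 18 marbles.
One more marble must push some color to its target, so 18 + 1 = 19.

19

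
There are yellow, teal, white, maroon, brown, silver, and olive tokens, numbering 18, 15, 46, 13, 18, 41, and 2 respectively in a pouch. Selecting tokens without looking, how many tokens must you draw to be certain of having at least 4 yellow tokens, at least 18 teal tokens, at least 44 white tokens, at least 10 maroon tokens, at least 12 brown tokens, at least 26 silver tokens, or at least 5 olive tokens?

109

Each of the 7 colors has its own threshold; avoid all of them simultaneously.
The worst case stops just short of every target: 3 yellow, all 15 teal, 43 white, 9 maroon, 11 brown, 25 silver, all 2 olive — 3 + 15 + 43 + 9 + 11 + 25 + 2 = 108 tokens.
One more token must push some color to its target, so 108 + 1 = 109.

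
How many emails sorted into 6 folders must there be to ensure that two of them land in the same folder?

There are 6 folders acting as pigeonholes.
With 6 emails we could place one in each, avoiding any repeat.
One more forces some class to hold 2, so 6 + 1 = 7.

7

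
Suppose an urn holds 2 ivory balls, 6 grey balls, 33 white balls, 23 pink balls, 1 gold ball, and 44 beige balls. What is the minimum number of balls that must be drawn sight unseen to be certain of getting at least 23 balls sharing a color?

Treat the 6 colors as pigeonholes.
In the worst case we take at most 22 of each color, but all 2 ivory, all 6 grey, and all 1 gold (fewer than 22), giving 2 + 6 + 22 + 22 + 1 + 22 = 75.
One more ball then forces some color to 23, so 75 + 1 = 76.

76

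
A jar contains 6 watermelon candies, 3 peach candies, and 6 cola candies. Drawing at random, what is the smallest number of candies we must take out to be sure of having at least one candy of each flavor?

13

The hardest flavor to obtain is peach: we could draw every other candy first — 15 − 3 = 12 candies — without a single peach one.
The next draw must be peach, so 12 + 1 = 13.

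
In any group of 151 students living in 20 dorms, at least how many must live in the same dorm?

The 151 students fall into 20 dorms.
If each of the 20 dorms held at most 7, the total would be at most 20 × 7 = 140 < 151, a contradiction.
So at least one holds ⌈151/20⌉ = 8.

8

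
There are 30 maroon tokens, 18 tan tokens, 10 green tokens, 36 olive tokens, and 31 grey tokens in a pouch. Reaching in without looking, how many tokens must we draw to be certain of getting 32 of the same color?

In the worst case we take at most 31 of each color, but all 30 maroon, all 18 tan, and all 10 green (fewer than 31), giving 30 + 18 + 10 + 31 + 31 = 120.
One more token then forces some color to 32, so 120 + 1 = 121.

121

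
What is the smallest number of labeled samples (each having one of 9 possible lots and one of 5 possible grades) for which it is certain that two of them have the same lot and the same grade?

There are 9 × 5 = 45 (lot, grade) combinations acting as pigeonholes.
With 45 labeled samples we could place one in each, avoiding any repeat.
One more forces some (lot, grade) pair to hold 2, so 45 + 1 = 46.

46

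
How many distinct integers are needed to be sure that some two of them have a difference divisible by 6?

Use the pigeonhole principle on residue classes: two integers differ by a multiple of 6 exactly when they share a remainder mod 6.
There are 6 residue classes mod 6, so 6 integers can all lie in distinct classes.
One more integer must repeat a residue, giving a difference divisible by 6. So n = 6 + 1 = 7.

7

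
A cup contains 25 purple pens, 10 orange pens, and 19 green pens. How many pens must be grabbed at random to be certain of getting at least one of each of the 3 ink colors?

The hardest ink color to obtain is orange: we could draw every other pen first — 54 − 10 = 44 pens — without a single orange one.
The next draw must be orange, so 44 + 1 = 45.

45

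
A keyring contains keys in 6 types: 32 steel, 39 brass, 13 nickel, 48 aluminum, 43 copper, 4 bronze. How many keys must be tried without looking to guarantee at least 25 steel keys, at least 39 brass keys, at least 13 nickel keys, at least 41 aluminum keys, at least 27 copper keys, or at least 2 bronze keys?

Each of the 6 types has its own threshold; avoid all of them simultaneously.
The worst case stops just short of every target: 24 steel, 38 brass, 12 nickel, 40 aluminum, 26 copper, 1 bronze — 24 + 38 + 12 + 40 + 26 + 1 = 141 keys.
One more key must push some type to its target, so 141 + 1 = 142.

142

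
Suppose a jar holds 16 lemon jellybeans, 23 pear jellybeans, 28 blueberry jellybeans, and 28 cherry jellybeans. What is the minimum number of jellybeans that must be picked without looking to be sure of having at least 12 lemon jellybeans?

The worst case draws every non-lemon jellybean first: 23 + 28 + 28 = 79.
The next 12 draws are then forced to be lemon, giving 79 + 12 = 91.

91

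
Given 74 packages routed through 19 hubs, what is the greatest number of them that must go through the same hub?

The 74 packages fall into 19 hubs.
If each of the 19 hubs held at most 3, the total would be at most 19 × 3 = 57 < 74, a contradiction.
So at least one holds ⌈74/19⌉ = 4.

4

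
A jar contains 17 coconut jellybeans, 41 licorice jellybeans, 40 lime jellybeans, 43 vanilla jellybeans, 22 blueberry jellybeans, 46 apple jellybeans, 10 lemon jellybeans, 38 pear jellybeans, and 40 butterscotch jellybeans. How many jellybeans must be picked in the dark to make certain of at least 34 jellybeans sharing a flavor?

In the worst case we take at most 33 of each flavor, but all 17 coconut, all 22 blueberry, and all 10 lemon (fewer than 33), giving 17 + 33 + 33 + 33 + 22 + 33 + 10 + 33 + 33 = 247.
One more jellybean then forces some flavor to 34, so 247 + 1 = 248.

248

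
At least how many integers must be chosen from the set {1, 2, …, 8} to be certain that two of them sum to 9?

5

Partition {1, …, 8} into 4 pairs: {1,8}, {2,7}, …, {4,5}.
Choosing 4 integers — say the integers 1 through 4 — takes one from each pair and avoids the property.
Choosing 5 forces two into the same pair by pigeonhole, and those sum to 9. So 5.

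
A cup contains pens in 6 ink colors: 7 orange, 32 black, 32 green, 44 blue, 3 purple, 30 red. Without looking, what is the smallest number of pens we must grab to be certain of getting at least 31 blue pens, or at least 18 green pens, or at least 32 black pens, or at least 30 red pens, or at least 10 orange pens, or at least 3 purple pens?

Each of the 6 ink colors has its own threshold; avoid all of them simultaneously.
The worst case stops just short of every target: all 7 orange, 31 black, 17 green, 30 blue, 2 purple, 29 red — 7 + 31 + 17 + 30 + 2 + 29 = 116 pens.
One more pen must push some ink color to its target, so 116 + 1 = 117.

117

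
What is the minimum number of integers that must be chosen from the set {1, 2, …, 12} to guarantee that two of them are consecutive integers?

7

Partition {1, …, 12} into 6 pairs: {1,2}, {3,4}, …, {11,12}.
Choosing 6 integers — say the 6 even numbers 2, 4, …, 12 — takes one from each pair and avoids the property.
Choosing 7 forces two into the same pair by pigeonhole, and those are consecutive. So 7.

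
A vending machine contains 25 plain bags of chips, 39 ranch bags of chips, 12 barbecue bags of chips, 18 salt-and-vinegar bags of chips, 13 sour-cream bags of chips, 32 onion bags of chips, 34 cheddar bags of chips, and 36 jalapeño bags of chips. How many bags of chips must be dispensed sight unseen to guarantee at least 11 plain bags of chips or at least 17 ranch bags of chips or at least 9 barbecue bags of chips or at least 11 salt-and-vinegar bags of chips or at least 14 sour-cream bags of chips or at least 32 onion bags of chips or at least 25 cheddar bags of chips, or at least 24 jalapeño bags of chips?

Each of the 8 flavors has its own threshold; avoid all of them simultaneously.
The worst case stops just short of every target: 10 plain, 16 ranch, 8 barbecue, 10 salt-and-vinegar, 13 sour-cream, 31 onion, 24 cheddar, 23 jalapeño — 10 + 16 + 8 + 10 + 13 + 31 + 24 + 23 = 135 bags of chips.
One more bag of chips must push some flavor to its target, so 135 + 1 = 136.

136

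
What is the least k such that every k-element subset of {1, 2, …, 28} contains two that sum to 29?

15

Partition {1, …, 28} into 14 pairs: {1,28}, {2,27}, …, {14,15}.
Choosing 14 integers — say the integers 1 through 14 — takes one from each pair and avoids the property.
Choosing 15 forces two into the same pair by pigeonhole, and those sum to 29. So 15.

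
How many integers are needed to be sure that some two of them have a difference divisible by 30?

Use the pigeonhole principle on residue classes: two integers differ by a multiple of 30 exactly when they share a remainder mod 30.
There are 30 residue classes mod 30, so 30 integers can all lie in distinct classes.
One more integer must repeat a residue, giving a difference divisible by 30. So n = 30 + 1 = 31.

31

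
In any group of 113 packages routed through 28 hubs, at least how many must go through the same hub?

5

If each of the 28 hubs held at most 4, the total would be at most 28 × 4 = 112 < 113, a contradiction.
So at least one holds ⌈113/28⌉ = 5.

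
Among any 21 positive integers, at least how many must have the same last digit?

3

If each of the 10 possible last digits held at most 2, the total would be at most 10 × 2 = 20 < 21, a contradiction.
So at least one holds ⌈21/10⌉ = 3.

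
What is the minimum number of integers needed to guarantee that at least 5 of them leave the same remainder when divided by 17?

69

There are 17 residue classes modulo 17 acting as pigeonholes.
With 17 × 4 = 68 integers we could place exactly 4 in each, with no class reaching 5.
One more forces some class to hold 5, so 68 + 1 = 69.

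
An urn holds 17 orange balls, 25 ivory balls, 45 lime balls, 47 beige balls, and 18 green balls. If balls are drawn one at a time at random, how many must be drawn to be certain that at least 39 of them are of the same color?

In the worst case we take at most 38 of each color, but all 17 orange, all 25 ivory, and all 18 green (fewer than 38), giving 17 + 25 + 38 + 38 + 18 = 136.
One more ball then forces some color to 39, so 136 + 1 = 137.

137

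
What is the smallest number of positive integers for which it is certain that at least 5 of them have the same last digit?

There are 10 possible last digits acting as pigeonholes.
With 10 × 4 = 40 positive integers we could place exactly 4 in each, with no class reaching 5.
One more forces some class to hold 5, so 40 + 1 = 41.

41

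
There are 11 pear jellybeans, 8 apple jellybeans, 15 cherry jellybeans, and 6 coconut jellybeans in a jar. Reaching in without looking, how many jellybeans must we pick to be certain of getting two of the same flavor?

The worst case takes 1 jellybean of each flavor without reaching 2 of any: 4 × 1 = 4.
The next jellybean must bring some flavor to 2, so 4 + 1 = 5.

5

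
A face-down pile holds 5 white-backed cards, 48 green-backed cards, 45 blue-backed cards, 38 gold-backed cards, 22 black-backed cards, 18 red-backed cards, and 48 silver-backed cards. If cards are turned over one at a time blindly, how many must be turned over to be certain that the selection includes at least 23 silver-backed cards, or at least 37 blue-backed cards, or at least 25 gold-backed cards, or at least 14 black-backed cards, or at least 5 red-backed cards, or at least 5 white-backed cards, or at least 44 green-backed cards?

147

The worst case stops just short of every target: 4 white-backed, 43 green-backed, 36 blue-backed, 24 gold-backed, 13 black-backed, 4 red-backed, 22 silver-backed — 4 + 43 + 36 + 24 + 13 + 4 + 22 = 146 cards.
One more card must push some back color to its target, so 146 + 1 = 147.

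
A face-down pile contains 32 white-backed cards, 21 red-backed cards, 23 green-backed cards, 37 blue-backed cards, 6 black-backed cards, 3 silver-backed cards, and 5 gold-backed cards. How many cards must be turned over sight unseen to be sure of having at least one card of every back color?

125

The hardest back color to obtain is silver-backed: we could draw every other card first — 127 − 3 = 124 cards — without a single silver-backed one.
The next draw must be silver-backed, so 124 + 1 = 125.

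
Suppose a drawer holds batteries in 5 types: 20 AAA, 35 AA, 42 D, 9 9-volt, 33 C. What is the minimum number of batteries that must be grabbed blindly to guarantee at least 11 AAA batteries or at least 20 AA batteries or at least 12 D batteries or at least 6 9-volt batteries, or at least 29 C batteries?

74

The worst case stops just short of every target: 10 AAA, 19 AA, 11 D, 5 9-volt, 28 C — 10 + 19 + 11 + 5 + 28 = 73 batteries.
One more battery must push some type to its target, so 73 + 1 = 74.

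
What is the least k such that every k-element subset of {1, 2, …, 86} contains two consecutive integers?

Partition {1, …, 86} into 43 pairs: {1,2}, {3,4}, …, {85,86}.
Choosing 43 integers — say the 43 even numbers 2, 4, …, 86 — takes one from each pair and avoids the property.
Choosing 44 forces two into the same pair by pigeonhole, and those are consecutive. So 44.

44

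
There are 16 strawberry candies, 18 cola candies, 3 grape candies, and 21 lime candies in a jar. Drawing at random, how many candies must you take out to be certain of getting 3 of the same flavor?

The worst case takes 2 candies of each flavor without reaching 3 of any: 4 × 2 = 8.
The next candy must bring some flavor to 3, so 8 + 1 = 9.

9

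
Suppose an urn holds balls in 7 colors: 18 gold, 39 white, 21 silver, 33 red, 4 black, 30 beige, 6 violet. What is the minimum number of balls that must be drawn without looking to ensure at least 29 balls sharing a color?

134

In the worst case we take at most 28 of each color, but all 18 gold, all 21 silver, all 4 black, and all 6 violet (fewer than 28), giving 18 + 28 + 21 + 28 + 4 + 28 + 6 = 133.
One more ball then forces some color to 29, so 133 + 1 = 134.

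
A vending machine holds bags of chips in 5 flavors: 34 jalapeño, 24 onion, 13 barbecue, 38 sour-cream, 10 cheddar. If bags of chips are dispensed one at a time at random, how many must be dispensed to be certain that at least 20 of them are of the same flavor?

In the worst case we take at most 19 of each flavor, but all 13 barbecue and all 10 cheddar (fewer than 19), giving 19 + 19 + 13 + 19 + 10 = 80.
One more bag of chips then forces some flavor to 20, so 80 + 1 = 81.

81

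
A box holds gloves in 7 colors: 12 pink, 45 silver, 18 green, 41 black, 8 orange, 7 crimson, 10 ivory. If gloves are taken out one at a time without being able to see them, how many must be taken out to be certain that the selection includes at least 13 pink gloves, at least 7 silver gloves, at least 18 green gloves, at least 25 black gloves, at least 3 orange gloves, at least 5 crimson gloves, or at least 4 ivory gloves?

69

The worst case stops just short of every target: 12 pink, 6 silver, 17 green, 24 black, 2 orange, 4 crimson, 3 ivory — 12 + 6 + 17 + 24 + 2 + 4 + 3 = 68 gloves.
One more glove must push some color to its target, so 68 + 1 = 69.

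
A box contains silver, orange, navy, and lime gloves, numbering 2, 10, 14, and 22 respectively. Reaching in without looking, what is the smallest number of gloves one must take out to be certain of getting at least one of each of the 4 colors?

47

The hardest color to obtain is silver: we could draw every other glove first — 48 − 2 = 46 gloves — without a single silver one.
The next draw must be silver, so 46 + 1 = 47.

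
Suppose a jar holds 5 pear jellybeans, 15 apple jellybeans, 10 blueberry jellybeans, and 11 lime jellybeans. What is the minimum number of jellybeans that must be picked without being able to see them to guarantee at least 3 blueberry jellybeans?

34

The worst case draws every non-blueberry jellybean first: 5 + 15 + 11 = 31.
The next 3 draws are then forced to be blueberry, giving 31 + 3 = 34.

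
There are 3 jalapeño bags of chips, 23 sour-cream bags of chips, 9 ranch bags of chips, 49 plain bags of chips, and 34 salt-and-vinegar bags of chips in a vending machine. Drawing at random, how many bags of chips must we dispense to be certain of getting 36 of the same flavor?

In the worst case we take at most 35 of each flavor, but all 3 jalapeño, all 23 sour-cream, all 9 ranch, and all 34 salt-and-vinegar (fewer than 35), giving 3 + 23 + 9 + 35 + 34 = 104.
One more bag of chips then forces some flavor to 36, so 104 + 1 = 105.

105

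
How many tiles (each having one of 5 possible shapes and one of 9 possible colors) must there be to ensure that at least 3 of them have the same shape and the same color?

91

There are 5 × 9 = 45 (shape, color) combinations acting as pigeonholes.
With 45 × 2 = 90 tiles we could place exactly 2 in each, with no (shape, color) pair reaching 3.
One more forces some (shape, color) pair to hold 3, so 90 + 1 = 91.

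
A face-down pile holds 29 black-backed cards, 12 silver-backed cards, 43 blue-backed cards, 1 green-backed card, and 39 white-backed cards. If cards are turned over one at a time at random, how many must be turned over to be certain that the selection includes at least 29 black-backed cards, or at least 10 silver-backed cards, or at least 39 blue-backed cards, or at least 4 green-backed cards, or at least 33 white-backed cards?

Each of the 5 back colors has its own threshold; avoid all of them simultaneously.
The worst case stops just short of every target: 28 black-backed, 9 silver-backed, 38 blue-backed, all 1 green-backed, 32 white-backed — 28 + 9 + 38 + 1 + 32 = 108 cards.
One more card must push some back color to its target, so 108 + 1 = 109.

109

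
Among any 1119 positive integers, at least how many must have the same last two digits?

The 1119 positive integers fall into 100 possible two-digit endings.
If each of the 100 possible two-digit endings held at most 11, the total would be at most 100 × 11 = 1100 < 1119, a contradiction.
So at least one holds ⌈1119/100⌉ = 12.

12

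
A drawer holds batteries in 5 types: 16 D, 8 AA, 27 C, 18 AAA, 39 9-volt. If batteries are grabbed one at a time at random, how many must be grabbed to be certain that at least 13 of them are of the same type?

57

In the worst case we take at most 12 of each type, but all 8 AA (fewer than 12), giving 12 + 8 + 12 + 12 + 12 = 56.
One more battery then forces some type to 13, so 56 + 1 = 57.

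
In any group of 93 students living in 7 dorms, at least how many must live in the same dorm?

14

The 93 students fall into 7 dorms.
If each of the 7 dorms held at most 13, the total would be at most 7 × 13 = 91 < 93, a contradiction.
So at least one holds ⌈93/7⌉ = 14.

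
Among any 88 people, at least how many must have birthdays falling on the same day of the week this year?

13

There are 7 days of the week, which serve as the pigeonholes.
If each of the 7 days of the week held at most 12, the total would be at most 7 × 12 = 84 < 88, a contradiction.
So at least one holds ⌈88/7⌉ = 13.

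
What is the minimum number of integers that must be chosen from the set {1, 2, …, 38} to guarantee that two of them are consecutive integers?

Partition {1, …, 38} into 19 pairs: {1,2}, {3,4}, …, {37,38}.
Choosing 19 integers — say the 19 even numbers 2, 4, …, 38 — takes one from each pair and avoids the property.
Choosing 20 forces two into the same pair by pigeonhole, and those are consecutive. So 20.

20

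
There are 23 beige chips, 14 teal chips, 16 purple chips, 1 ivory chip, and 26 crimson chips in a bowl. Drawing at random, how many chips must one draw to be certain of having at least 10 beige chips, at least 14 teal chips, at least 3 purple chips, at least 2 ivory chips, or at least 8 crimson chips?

The worst case stops just short of every target: 9 beige, 13 teal, 2 purple, 1 ivory, 7 crimson — 9 + 13 + 2 + 1 + 7 = 32 chips.
One more chip must push some color to its target, so 32 + 1 = 33.

33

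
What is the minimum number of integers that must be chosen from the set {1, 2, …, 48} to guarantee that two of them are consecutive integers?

25

Partition {1, …, 48} into 24 pairs: {1,2}, {3,4}, …, {47,48}.
Choosing 24 integers — say the 24 even numbers 2, 4, …, 48 — takes one from each pair and avoids the property.
Choosing 25 forces two into the same pair by pigeonhole, and those are consecutive. So 25.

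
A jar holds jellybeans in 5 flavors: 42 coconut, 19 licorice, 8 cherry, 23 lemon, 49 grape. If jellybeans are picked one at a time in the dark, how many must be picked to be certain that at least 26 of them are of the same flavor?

Treat the 5 flavors as pigeonholes.
In the worst case we take at most 25 of each flavor, but all 19 licorice, all 8 cherry, and all 23 lemon (fewer than 25), giving 25 + 19 + 8 + 23 + 25 = 100.
One more jellybean then forces some flavor to 26, so 100 + 1 = 101.

101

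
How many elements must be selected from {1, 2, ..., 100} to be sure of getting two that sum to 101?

51

Partition {1, …, 100} into 50 pairs: {1,100}, {2,99}, …, {50,51}.
Choosing 50 integers — say the integers 1 through 50 — takes one from each pair and avoids the property.
Choosing 51 forces two into the same pair by pigeonhole, and those sum to 101. So 51.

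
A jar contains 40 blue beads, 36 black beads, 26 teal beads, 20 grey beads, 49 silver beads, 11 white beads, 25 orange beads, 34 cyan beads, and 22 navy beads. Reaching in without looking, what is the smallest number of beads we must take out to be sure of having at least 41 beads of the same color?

255

Treat the 9 colors as pigeonholes.
In the worst case we take at most 40 of each color, but all 36 black, all 26 teal, all 20 grey, all 11 white, all 25 orange, all 34 cyan, and all 22 navy (fewer than 40), giving 40 + 36 + 26 + 20 + 40 + 11 + 25 + 34 + 22 = 254.
One more bead then forces some color to 41, so 254 + 1 = 255.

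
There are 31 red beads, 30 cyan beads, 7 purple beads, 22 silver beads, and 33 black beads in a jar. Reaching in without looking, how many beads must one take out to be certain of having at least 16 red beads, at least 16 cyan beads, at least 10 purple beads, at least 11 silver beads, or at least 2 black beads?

The worst case stops just short of every target: 15 red, 15 cyan, all 7 purple, 10 silver, 1 black — 15 + 15 + 7 + 10 + 1 = 48 beads.
One more bead must push some color to its target, so 48 + 1 = 49.

49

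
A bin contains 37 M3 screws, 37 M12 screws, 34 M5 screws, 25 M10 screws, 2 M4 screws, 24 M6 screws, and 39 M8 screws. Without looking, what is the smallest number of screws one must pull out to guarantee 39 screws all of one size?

198

In the worst case we take at most 38 of each size, but all 37 M3, all 37 M12, all 34 M5, all 25 M10, all 2 M4, and all 24 M6 (fewer than 38), giving 37 + 37 + 34 + 25 + 2 + 24 + 38 = 197.
One more screw then forces some size to 39, so 197 + 1 = 198.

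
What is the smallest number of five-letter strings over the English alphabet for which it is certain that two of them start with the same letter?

27

There are 26 possible first letters acting as pigeonholes.
With 26 five-letter strings over the English alphabet we could place one in each, avoiding any repeat.
One more forces some class to hold 2, so 26 + 1 = 27.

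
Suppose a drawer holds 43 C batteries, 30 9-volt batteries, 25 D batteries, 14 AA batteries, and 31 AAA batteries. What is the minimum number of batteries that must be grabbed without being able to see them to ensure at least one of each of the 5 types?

The hardest type to obtain is AA: we could draw every other battery first — 143 − 14 = 129 batteries — without a single AA one.
The next draw must be AA, so 129 + 1 = 130.

130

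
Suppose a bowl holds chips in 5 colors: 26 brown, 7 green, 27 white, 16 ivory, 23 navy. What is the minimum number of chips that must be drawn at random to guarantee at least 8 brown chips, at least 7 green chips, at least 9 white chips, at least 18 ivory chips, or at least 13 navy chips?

The worst case stops just short of every target: 7 brown, 6 green, 8 white, all 16 ivory, 12 navy — 7 + 6 + 8 + 16 + 12 = 49 chips.
One more chip must push some color to its target, so 49 + 1 = 50.

50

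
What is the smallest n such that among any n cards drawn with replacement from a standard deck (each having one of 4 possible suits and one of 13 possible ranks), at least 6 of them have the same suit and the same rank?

There are 4 × 13 = 52 (suit, rank) combinations acting as pigeonholes.
With 52 × 5 = 260 cards drawn with replacement from a standard deck we could place exactly 5 in each, with no (suit, rank) pair reaching 6.
One more forces some (suit, rank) pair to hold 6, so 260 + 1 = 261.

261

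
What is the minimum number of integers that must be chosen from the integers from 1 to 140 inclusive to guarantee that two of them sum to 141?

71

Partition {1, …, 140} into 70 pairs: {1,140}, {2,139}, …, {70,71}.
Choosing 70 integers — say the integers 1 through 70 — takes one from each pair and avoids the property.
Choosing 71 forces two into the same pair by pigeonhole, and those sum to 141. So 71.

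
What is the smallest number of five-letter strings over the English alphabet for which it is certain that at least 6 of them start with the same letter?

There are 26 possible first letters acting as pigeonholes.
With 26 × 5 = 130 five-letter strings over the English alphabet we could place exactly 5 in each, with no class reaching 6.
One more forces some class to hold 6, so 130 + 1 = 131.

131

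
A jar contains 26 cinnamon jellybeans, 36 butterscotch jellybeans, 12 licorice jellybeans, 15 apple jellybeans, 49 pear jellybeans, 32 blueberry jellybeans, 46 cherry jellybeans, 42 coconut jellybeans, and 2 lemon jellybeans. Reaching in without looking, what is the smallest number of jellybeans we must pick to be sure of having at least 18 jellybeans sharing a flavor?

Treat the 9 flavors as pigeonholes.
In the worst case we take at most 17 of each flavor, but all 12 licorice, all 15 apple, and all 2 lemon (fewer than 17), giving 17 + 17 + 12 + 15 + 17 + 17 + 17 + 17 + 2 = 131.
One more jellybean then forces some flavor to 18, so 131 + 1 = 132.

132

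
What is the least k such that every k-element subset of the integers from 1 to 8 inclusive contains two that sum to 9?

Partition {1, …, 8} into 4 pairs: {1,8}, {2,7}, …, {4,5}.
Choosing 4 integers — say the integers 1 through 4 — takes one from each pair and avoids the property.
Choosing 5 forces two into the same pair by pigeonhole, and those sum to 9. So 5.

5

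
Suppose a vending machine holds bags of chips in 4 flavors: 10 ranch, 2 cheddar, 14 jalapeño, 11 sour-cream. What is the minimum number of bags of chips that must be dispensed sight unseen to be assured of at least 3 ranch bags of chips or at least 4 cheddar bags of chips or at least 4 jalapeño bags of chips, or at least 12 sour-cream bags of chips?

The worst case stops just short of every target: 2 ranch, all 2 cheddar, 3 jalapeño, 11 sour-cream — 2 + 2 + 3 + 11 = 18 bags of chips.
One more bag of chips must push some flavor to its target, so 18 + 1 = 19.

19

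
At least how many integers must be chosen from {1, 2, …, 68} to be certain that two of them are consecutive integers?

Partition {1, …, 68} into 34 pairs: {1,2}, {3,4}, …, {67,68}.
Choosing 34 integers — say the 34 even numbers 2, 4, …, 68 — takes one from each pair and avoids the property.
Choosing 35 forces two into the same pair by pigeonhole, and those are consecutive. So 35.

35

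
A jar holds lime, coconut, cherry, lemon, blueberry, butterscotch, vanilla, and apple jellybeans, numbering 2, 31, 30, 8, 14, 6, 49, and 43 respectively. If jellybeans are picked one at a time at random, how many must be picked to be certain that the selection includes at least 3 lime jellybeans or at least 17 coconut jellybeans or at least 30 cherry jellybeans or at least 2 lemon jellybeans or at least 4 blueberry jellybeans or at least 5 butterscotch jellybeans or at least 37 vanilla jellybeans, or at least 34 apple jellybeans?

125

The worst case stops just short of every target: 2 lime, 16 coconut, 29 cherry, 1 lemon, 3 blueberry, 4 butterscotch, 36 vanilla, 33 apple — 2 + 16 + 29 + 1 + 3 + 4 + 36 + 33 = 124 jellybeans.
One more jellybean must push some flavor to its target, so 124 + 1 = 125.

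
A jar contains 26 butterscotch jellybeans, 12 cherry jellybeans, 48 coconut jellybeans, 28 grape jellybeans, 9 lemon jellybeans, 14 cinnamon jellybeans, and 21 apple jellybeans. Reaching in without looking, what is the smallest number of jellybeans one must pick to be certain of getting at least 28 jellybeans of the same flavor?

137

In the worst case we take at most 27 of each flavor, but all 26 butterscotch, all 12 cherry, all 9 lemon, all 14 cinnamon, and all 21 apple (fewer than 27), giving 26 + 12 + 27 + 27 + 9 + 14 + 21 = 136.
One more jellybean then forces some flavor to 28, so 136 + 1 = 137.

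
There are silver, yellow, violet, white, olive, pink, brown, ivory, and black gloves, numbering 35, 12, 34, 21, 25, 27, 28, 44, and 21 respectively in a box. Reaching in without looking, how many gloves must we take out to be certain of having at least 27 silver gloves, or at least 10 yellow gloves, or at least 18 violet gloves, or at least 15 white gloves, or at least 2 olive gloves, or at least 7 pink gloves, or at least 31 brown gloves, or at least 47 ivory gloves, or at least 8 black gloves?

The worst case stops just short of every target: 26 silver, 9 yellow, 17 violet, 14 white, 1 olive, 6 pink, all 28 brown, all 44 ivory, 7 black — 26 + 9 + 17 + 14 + 1 + 6 + 28 + 44 + 7 = 152 gloves.
One more glove must push some color to its target, so 152 + 1 = 153.

153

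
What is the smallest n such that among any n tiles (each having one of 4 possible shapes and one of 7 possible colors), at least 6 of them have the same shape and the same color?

141

There are 4 × 7 = 28 (shape, color) combinations acting as pigeonholes.
With 28 × 5 = 140 tiles we could place exactly 5 in each, with no (shape, color) pair reaching 6.
One more forces some (shape, color) pair to hold 6, so 140 + 1 = 141.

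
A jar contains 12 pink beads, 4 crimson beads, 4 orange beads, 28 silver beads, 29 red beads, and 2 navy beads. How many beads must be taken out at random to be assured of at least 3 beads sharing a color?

The worst case takes 2 beads of each color without reaching 3 of any: 6 × 2 = 12.
The next bead must bring some color to 3, so 12 + 1 = 13.

13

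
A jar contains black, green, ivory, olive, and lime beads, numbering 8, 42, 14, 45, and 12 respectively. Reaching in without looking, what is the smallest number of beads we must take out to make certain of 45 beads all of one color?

121

In the worst case we take at most 44 of each color, but all 8 black, all 42 green, all 14 ivory, and all 12 lime (fewer than 44), giving 8 + 42 + 14 + 44 + 12 = 120.
One more bead then forces some color to 45, so 120 + 1 = 121.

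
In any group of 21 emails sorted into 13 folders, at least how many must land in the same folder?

The 21 emails fall into 13 folders.
If each of the 13 folders held at most 1, the total would be at most 13 × 1 = 13 < 21, a contradiction.
So at least one holds ⌈21/13⌉ = 2.

2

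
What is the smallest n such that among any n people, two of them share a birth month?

13

There are 12 months of the year acting as pigeonholes.
With 12 people we could place one in each, avoiding any repeat.
One more forces some class to hold 2, so 12 + 1 = 13.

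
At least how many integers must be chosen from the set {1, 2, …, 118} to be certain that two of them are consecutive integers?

Partition {1, …, 118} into 59 pairs: {1,2}, {3,4}, …, {117,118}.
Choosing 59 integers — say the 59 even numbers 2, 4, …, 118 — takes one from each pair and avoids the property.
Choosing 60 forces two into the same pair by pigeonhole, and those are consecutive. So 60.

60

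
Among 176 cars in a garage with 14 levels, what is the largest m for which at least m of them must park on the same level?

13

The 176 cars fall into 14 levels.
If each of the 14 levels held at most 12, the total would be at most 14 × 12 = 168 < 176, a contradiction.
So at least one holds ⌈176/14⌉ = 13.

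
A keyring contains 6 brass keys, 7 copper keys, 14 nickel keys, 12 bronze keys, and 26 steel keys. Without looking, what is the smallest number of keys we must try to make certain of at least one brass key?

The worst case draws every non-brass key first: 7 + 14 + 12 + 26 = 59.
The next draw is then forced to be brass, giving 59 + 1 = 60.

60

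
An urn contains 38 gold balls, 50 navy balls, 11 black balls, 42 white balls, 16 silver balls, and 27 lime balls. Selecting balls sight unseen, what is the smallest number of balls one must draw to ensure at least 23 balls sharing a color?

Treat the 6 colors as pigeonholes.
In the worst case we take at most 22 of each color, but all 11 black and all 16 silver (fewer than 22), giving 22 + 22 + 11 + 22 + 16 + 22 = 115.
One more ball then forces some color to 23, so 115 + 1 = 116.

116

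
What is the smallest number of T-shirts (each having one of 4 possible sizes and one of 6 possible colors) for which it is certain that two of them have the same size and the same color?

There are 4 × 6 = 24 (size, color) combinations acting as pigeonholes.
With 24 T-shirts we could place one in each, avoiding any repeat.
One more forces some (size, color) pair to hold 2, so 24 + 1 = 25.

25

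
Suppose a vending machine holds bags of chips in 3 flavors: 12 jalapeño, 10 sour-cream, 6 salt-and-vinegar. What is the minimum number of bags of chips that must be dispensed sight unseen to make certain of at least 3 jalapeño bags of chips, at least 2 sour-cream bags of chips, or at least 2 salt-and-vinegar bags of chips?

The worst case stops just short of every target: 2 jalapeño, 1 sour-cream, 1 salt-and-vinegar — 2 + 1 + 1 = 4 bags of chips.
One more bag of chips must push some flavor to its target, so 4 + 1 = 5.

5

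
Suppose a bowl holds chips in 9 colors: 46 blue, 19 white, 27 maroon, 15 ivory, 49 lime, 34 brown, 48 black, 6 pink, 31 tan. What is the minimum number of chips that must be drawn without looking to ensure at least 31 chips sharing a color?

In the worst case we take at most 30 of each color, but all 19 white, all 27 maroon, all 15 ivory, and all 6 pink (fewer than 30), giving 30 + 19 + 27 + 15 + 30 + 30 + 30 + 6 + 30 = 217.
One more chip then forces some color to 31, so 217 + 1 = 218.

218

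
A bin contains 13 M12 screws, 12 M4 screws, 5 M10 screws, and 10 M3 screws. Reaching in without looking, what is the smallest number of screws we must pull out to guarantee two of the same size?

The worst case takes 1 screw of each size without reaching 2 of any: 4 × 1 = 4.
The next screw must bring some size to 2, so 4 + 1 = 5.

5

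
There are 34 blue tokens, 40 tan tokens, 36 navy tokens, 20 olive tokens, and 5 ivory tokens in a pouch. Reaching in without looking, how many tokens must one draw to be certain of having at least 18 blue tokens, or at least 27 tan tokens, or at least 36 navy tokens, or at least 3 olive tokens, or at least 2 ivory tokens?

82

The worst case stops just short of every target: 17 blue, 26 tan, 35 navy, 2 olive, 1 ivory — 17 + 26 + 35 + 2 + 1 = 81 tokens.
One more token must push some color to its target, so 81 + 1 = 82.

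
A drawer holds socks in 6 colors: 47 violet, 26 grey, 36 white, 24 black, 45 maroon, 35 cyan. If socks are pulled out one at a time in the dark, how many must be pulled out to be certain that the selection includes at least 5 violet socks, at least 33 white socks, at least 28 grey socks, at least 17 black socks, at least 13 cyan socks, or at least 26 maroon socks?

Each of the 6 colors has its own threshold; avoid all of them simultaneously.
The worst case stops just short of every target: 4 violet, all 26 grey, 32 white, 16 black, 25 maroon, 12 cyan — 4 + 26 + 32 + 16 + 25 + 12 = 115 socks.
One more sock must push some color to its target, so 115 + 1 = 116.

116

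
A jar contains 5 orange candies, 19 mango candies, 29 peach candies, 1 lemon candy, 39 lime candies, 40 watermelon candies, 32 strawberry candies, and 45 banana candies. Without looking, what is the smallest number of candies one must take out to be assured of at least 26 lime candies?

197

To avoid lime candies as long as possible, exhaust the other 7 flavors first.
The worst case draws every non-lime candy first: 5 + 19 + 29 + 1 + 40 + 32 + 45 = 171.
The next 26 draws are then forced to be lime, giving 171 + 26 = 197.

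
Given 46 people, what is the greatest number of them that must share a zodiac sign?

4

The 46 people fall into 12 zodiac signs.
If each of the 12 zodiac signs held at most 3, the total would be at most 12 × 3 = 36 < 46, a contradiction.
So at least one holds ⌈46/12⌉ = 4.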